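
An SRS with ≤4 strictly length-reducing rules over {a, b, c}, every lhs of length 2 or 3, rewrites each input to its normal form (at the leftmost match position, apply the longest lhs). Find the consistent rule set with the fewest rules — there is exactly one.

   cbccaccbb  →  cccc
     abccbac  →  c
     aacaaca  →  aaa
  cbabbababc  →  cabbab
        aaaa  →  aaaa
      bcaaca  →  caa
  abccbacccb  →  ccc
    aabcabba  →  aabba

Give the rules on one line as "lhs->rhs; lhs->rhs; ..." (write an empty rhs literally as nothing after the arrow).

  | cbccaccbb => cccaccbb => ccccbb => ccccb => cccc
  | abccbac => accbac => cbac => cac => c
  | aacaaca => aaaca => aaa
  | cbabbababc => cabbababc => cabbabac => cabbab

ac->; bc->c; cb->c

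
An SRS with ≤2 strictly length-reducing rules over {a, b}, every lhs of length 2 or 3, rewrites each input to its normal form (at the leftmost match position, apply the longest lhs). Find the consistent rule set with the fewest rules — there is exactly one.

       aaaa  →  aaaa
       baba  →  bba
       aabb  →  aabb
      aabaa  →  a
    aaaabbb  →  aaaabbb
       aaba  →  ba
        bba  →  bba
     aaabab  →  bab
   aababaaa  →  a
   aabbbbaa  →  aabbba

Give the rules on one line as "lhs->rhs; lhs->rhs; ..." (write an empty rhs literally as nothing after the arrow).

  | aaaa
  | baba => bba
  | aabb
  | aabaa => abaa => baa => a

aba->ba; baa->a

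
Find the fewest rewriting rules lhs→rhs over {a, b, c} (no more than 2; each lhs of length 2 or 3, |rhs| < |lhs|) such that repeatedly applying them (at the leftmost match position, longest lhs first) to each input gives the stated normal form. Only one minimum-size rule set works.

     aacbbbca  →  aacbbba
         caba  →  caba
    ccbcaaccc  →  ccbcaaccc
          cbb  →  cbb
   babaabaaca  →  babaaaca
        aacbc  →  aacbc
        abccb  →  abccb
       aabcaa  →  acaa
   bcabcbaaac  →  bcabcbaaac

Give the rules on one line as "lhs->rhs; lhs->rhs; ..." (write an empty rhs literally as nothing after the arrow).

aab->a; bbc->bb

  | aacbbbca => aacbbba
  | caba
  | ccbcaaccc
  | cbb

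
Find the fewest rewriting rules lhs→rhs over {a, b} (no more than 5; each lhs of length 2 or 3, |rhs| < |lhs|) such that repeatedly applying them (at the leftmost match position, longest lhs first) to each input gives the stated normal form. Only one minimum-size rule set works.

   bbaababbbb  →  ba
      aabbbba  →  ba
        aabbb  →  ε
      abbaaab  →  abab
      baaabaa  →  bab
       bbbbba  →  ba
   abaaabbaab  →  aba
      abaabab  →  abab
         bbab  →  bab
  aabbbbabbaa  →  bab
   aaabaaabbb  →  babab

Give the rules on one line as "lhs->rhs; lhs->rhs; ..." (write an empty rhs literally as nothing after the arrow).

aa->b; baa->b; bb->; bba->ba

  | bbaababbbb => baababbbb => bbabbbb => babbbb => babb => ba
  | aabbbba => bbbbba => bbba => ba
  | aabbb => bbbb => bb => ε
  | abbaaab => abaaab => abab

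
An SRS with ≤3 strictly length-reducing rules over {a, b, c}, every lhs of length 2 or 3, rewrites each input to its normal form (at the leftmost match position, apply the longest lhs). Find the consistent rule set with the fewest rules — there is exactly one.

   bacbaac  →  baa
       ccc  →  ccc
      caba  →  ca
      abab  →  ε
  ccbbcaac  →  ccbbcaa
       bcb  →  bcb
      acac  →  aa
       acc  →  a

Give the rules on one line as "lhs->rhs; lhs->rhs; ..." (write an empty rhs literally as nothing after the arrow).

  | bacbaac => babaac => baac => baa
  | ccc
  | caba => ca
  | abab => ab => ε

ab->; ac->a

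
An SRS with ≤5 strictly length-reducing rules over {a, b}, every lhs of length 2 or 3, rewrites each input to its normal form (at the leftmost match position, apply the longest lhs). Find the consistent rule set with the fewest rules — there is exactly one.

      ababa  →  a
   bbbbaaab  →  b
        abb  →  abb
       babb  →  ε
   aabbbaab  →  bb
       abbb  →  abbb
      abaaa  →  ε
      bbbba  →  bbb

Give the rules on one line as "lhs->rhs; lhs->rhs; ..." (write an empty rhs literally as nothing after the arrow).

  | ababa => aba => a
  | bbbbaaab => bbbaab => bbab => bba => b
  | abb
  | babb => bab => ba => ε

aa->b; aba->a; ba->; bab->ba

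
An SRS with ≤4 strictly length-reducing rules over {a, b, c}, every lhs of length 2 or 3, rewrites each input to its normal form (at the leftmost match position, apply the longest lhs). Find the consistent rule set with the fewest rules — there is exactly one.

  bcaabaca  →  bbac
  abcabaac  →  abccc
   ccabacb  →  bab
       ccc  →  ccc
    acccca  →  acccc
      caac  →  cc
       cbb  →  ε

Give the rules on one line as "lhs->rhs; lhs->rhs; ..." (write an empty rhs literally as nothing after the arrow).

  | bcaabaca => bcabaca => bcbaca => bbaca => bbac
  | abcabaac => abcbaac => abbaac => abccc
  | ccabacb => ccbacb => cbacb => bacb => bab
  | ccc

baa->cc; ca->c; cb->b; cbb->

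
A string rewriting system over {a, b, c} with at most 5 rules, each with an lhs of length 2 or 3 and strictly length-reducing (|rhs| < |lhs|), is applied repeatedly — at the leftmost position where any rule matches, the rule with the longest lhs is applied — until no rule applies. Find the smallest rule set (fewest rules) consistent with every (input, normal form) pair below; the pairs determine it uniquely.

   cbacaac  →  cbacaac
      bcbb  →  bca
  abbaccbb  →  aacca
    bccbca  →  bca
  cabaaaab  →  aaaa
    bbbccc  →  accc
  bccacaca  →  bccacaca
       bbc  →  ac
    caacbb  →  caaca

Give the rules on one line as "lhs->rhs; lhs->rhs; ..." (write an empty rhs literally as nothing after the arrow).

ab->a; bb->a; cab->; cbc->

  | cbacaac
  | bcbb => bca
  | abbaccbb => abaccbb => aaccbb => aacca
  | bccbca => bca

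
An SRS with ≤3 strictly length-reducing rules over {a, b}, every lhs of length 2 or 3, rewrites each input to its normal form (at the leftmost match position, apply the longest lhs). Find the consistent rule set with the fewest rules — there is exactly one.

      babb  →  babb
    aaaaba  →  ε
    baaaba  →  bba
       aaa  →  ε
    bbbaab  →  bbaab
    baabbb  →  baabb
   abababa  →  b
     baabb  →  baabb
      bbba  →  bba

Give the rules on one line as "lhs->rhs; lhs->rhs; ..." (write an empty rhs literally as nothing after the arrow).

  | babb
  | aaaaba => aba => ε
  | baaaba => bba
  | aaa => ε

aaa->; aba->; bbb->bb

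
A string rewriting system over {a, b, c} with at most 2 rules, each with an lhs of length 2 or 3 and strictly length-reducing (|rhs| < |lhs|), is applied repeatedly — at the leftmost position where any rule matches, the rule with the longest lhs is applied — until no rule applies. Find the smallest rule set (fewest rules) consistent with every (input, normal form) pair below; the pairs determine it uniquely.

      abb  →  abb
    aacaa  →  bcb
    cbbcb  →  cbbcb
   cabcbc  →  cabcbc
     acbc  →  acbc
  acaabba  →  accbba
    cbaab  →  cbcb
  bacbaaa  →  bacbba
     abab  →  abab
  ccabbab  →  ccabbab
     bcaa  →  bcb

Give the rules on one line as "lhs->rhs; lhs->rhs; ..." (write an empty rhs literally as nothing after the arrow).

  | abb
  | aacaa => bcaa => bcb
  | cbbcb
  | cabcbc

aa->b; aab->cb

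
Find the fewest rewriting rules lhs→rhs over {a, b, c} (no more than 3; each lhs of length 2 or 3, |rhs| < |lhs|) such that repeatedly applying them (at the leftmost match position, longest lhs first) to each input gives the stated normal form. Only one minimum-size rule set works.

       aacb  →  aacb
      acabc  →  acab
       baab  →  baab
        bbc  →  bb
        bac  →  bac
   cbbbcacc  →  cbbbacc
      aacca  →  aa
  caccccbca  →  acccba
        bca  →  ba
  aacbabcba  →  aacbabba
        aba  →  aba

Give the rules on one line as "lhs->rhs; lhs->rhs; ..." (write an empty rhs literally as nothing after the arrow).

  | aacb
  | acabc => acab
  | baab
  | bbc => bb

bc->b; cac->a; cca->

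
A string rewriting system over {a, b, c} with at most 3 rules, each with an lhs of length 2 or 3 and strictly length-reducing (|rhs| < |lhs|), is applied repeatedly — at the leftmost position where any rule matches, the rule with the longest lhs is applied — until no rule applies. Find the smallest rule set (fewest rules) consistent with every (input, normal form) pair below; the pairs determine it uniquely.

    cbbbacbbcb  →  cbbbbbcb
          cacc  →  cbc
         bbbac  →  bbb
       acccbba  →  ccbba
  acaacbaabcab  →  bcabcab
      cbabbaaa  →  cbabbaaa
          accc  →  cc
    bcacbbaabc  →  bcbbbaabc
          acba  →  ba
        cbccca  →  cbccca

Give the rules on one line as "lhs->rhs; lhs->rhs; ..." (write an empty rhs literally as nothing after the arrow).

aba->bc; ac->; cac->cb

  | cbbbacbbcb => cbbbbbcb
  | cacc => cbc
  | bbbac => bbb
  | acccbba => ccbba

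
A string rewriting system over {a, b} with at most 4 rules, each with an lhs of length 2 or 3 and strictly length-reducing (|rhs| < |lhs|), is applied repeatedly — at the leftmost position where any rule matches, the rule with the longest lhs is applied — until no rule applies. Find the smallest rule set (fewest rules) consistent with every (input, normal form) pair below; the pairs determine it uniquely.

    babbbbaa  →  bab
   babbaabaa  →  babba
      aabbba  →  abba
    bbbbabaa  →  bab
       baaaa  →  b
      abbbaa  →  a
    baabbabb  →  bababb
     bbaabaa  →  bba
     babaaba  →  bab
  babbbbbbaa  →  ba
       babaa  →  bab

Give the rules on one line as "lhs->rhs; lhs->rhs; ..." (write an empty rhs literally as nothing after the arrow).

  | babbbbaa => babaa => bab
  | babbaabaa => babbaaa => babba
  | aabbba => abba
  | bbbbabaa => babaa => bab

aa->; aab->a; bbb->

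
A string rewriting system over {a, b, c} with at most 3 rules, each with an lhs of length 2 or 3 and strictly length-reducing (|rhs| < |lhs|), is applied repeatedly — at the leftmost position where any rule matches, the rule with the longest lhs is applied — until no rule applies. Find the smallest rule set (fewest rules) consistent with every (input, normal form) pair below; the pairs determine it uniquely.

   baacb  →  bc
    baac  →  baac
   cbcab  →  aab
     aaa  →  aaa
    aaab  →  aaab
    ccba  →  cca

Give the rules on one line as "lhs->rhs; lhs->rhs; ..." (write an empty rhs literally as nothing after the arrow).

acb->cb; cb->c; cbc->a

  | baacb => bacb => bcb => bc
  | baac
  | cbcab => aab
  | aaa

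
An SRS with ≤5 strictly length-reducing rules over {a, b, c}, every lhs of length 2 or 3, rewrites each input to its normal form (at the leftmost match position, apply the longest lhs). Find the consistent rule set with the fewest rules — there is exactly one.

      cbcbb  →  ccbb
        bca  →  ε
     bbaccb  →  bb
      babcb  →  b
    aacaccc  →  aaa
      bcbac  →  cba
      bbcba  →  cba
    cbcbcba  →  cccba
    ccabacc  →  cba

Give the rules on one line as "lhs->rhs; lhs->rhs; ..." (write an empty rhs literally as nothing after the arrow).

  | cbcbb => ccbb
  | bca => ca => ε
  | bbaccb => bbacb => bb
  | babcb => bacb => b

ac->a; acb->; bc->c; ca->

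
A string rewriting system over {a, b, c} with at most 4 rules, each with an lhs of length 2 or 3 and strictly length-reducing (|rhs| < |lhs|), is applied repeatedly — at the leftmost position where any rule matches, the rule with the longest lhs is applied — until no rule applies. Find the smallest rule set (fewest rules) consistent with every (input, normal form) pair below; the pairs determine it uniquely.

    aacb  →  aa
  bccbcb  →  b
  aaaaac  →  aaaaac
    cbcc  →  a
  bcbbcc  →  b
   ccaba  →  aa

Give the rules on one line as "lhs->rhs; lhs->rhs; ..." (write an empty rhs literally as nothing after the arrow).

  | aacb => aa
  | bccbcb => babcb => bcb => b
  | aaaaac
  | cbcc => cc => a

ba->; cb->; cc->a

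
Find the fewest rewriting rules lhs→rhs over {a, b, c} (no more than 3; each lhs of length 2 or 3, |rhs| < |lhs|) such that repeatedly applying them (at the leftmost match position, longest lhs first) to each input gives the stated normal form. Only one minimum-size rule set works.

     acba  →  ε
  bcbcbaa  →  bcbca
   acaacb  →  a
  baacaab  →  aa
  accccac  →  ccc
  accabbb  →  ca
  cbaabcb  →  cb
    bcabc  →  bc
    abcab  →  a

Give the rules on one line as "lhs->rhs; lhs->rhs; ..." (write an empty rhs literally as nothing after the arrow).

  | acba => ba => ε
  | bcbcbaa => bcbca
  | acaacb => aacb => ab => a
  | baacaab => acaab => aab => aa

ab->a; ac->; ba->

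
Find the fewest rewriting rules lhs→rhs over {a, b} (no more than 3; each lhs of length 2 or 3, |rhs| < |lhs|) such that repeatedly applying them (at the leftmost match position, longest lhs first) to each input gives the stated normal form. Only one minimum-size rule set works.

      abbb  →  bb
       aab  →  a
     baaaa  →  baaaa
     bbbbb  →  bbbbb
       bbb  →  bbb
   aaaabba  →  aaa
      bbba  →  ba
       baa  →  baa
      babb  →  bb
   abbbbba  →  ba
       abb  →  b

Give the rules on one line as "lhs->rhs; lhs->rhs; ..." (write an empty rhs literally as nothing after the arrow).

  | abbb => bb
  | aab => a
  | baaaa
  | bbbbb

ab->; bba->ba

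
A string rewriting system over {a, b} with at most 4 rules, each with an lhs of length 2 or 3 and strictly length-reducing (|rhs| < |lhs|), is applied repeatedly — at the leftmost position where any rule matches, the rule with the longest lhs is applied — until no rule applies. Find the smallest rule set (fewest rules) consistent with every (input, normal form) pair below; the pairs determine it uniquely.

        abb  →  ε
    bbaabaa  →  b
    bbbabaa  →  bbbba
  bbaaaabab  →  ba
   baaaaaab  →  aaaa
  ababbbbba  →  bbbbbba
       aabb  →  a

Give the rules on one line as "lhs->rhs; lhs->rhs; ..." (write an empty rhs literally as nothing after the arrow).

ab->a; aba->b; abb->; baa->

  | abb => ε
  | bbaabaa => bbaa => b
  | bbbabaa => bbbba
  | bbaaaabab => baabab => bab => ba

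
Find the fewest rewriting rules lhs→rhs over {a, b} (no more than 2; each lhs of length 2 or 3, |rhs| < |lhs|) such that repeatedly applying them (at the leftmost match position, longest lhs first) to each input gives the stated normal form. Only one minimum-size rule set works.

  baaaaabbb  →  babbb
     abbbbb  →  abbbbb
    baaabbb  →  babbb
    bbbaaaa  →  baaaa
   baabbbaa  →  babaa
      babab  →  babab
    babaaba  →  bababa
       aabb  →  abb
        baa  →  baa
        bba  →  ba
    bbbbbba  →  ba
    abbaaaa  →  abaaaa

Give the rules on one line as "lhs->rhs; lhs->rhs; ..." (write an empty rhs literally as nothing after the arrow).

  | baaaaabbb => baaaabbb => baaabbb => baabbb => babbb
  | abbbbb
  | baaabbb => baabbb => babbb
  | bbbaaaa => bbaaaa => baaaa

aab->ab; bba->ba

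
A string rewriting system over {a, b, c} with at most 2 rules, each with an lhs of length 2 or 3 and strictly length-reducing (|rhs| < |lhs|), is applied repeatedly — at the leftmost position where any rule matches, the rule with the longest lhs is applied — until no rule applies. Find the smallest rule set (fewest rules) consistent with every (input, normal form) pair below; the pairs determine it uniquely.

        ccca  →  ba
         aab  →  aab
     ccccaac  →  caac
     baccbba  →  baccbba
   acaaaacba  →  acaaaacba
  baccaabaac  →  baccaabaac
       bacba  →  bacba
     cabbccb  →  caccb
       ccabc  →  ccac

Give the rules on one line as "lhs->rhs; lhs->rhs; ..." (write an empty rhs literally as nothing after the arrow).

bc->c; ccc->b

  | ccca => ba
  | aab
  | ccccaac => bcaac => caac
  | baccbba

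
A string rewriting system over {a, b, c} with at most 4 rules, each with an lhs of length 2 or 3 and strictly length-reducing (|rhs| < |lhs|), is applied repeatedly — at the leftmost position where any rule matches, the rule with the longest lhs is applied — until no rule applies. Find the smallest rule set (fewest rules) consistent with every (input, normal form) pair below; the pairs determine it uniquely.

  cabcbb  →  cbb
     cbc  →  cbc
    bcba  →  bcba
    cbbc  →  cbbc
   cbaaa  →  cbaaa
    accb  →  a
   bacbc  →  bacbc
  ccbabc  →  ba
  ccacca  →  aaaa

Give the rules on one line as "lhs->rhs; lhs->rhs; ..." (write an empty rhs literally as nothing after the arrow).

ab->; abc->ba; cc->a

  | cabcbb => cbabb => cbb
  | cbc
  | bcba
  | cbbc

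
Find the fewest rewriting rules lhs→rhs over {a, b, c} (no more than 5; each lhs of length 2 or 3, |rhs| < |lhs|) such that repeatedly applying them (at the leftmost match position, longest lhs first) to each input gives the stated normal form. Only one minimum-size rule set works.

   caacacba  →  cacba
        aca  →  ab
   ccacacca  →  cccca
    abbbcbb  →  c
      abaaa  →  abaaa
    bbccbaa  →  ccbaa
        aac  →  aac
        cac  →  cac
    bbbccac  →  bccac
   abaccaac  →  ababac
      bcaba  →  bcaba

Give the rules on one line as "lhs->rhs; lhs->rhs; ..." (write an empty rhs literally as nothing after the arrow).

  | caacacba => caabcba => cacba
  | aca => ab
  | ccacacca => ccabcca => cccca
  | abbbcbb => abcbb => cbb => c

abc->c; aca->ab; acc->ac; bb->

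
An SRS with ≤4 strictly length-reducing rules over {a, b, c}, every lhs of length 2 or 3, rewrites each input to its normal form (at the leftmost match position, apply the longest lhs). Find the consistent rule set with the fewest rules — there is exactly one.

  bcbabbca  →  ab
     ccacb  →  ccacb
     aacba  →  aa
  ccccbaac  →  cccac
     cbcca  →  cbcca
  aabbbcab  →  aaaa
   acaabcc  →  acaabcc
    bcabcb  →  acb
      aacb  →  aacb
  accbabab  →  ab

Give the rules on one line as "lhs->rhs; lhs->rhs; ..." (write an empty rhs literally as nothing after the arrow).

  | bcbabbca => bbbca => abca => ab
  | ccacb
  | aacba => aa
  | ccccbaac => cccac

bb->a; bca->b; cba->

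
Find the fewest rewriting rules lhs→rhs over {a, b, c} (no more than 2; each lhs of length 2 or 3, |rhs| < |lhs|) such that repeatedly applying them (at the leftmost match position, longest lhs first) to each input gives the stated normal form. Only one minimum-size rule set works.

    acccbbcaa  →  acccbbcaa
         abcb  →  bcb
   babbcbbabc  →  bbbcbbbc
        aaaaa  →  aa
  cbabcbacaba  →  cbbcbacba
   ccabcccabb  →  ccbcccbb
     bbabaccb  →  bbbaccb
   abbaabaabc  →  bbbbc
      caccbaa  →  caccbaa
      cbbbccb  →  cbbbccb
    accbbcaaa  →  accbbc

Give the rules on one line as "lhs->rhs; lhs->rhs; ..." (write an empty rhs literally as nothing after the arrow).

  | acccbbcaa
  | abcb => bcb
  | babbcbbabc => bbbcbbabc => bbbcbbbc
  | aaaaa => aa

aaa->; ab->b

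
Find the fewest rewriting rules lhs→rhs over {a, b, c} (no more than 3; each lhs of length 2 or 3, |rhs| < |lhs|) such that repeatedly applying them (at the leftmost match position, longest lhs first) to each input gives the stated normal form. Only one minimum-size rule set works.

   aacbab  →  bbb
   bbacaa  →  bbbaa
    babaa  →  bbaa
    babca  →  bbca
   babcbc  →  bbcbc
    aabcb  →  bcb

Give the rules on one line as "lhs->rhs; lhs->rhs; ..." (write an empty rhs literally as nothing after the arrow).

ab->b; ac->b

  | aacbab => abbab => bbab => bbb
  | bbacaa => bbbaa
  | babaa => bbaa
  | babca => bbca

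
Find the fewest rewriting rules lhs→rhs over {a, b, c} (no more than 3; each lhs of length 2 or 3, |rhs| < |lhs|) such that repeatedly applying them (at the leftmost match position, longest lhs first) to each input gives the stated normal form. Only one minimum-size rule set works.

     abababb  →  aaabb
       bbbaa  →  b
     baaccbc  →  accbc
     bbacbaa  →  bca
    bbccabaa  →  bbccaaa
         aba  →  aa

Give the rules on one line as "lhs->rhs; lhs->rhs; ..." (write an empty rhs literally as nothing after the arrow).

aba->aa; ba->

  | abababb => aababb => aaabb
  | bbbaa => bba => b
  | baaccbc => accbc
  | bbacbaa => bcbaa => bca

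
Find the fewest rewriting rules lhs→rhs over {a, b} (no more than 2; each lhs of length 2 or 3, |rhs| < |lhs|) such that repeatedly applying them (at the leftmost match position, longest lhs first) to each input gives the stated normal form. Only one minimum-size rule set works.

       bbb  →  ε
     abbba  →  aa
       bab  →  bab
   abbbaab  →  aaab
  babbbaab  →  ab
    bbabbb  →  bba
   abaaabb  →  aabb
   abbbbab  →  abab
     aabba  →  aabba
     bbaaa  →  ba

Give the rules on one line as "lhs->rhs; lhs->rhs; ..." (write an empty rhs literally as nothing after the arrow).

  | bbb => ε
  | abbba => aa
  | bab
  | abbbaab => aaab

baa->; bbb->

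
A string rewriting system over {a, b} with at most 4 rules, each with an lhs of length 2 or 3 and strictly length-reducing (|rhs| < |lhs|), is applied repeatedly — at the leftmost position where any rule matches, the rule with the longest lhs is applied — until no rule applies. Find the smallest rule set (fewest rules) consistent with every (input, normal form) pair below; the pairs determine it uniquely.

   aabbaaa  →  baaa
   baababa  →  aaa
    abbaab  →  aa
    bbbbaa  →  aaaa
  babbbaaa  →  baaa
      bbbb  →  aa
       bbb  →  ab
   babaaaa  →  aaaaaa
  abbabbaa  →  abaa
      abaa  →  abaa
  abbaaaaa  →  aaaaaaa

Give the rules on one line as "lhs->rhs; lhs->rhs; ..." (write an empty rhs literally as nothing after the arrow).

  | aabbaaa => baaa
  | baababa => baba => aaa
  | abbaab => aaaab => aa
  | bbbbaa => abbaa => aaaa

aab->; bab->aa; bb->a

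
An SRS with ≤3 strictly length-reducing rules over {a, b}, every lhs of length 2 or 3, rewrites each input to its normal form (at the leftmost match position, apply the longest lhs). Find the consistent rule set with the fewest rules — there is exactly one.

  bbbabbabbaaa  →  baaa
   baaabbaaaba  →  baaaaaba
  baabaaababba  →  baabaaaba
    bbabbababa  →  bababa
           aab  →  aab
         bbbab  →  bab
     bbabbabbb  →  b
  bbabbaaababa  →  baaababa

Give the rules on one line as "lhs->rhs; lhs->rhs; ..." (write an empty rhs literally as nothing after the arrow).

  | bbbabbabbaaa => bbabbabbaaa => babbabbaaa => babbaaa => baaa
  | baaabbaaaba => baaaaaba
  | baabaaababba => baabaaaba
  | bbabbababa => babbababa => bababa

abb->; bb->b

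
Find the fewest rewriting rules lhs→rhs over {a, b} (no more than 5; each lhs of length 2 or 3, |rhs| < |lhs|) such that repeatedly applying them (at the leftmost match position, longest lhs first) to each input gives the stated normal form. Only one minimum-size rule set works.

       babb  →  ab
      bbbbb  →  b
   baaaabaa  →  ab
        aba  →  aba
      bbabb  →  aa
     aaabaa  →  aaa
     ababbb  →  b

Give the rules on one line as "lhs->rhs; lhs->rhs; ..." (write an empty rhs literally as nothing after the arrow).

  | babb => baa => ab
  | bbbbb => bbb => b
  | baaaabaa => abaabaa => aabbaa => baa => ab
  | aba

aab->; abb->aa; baa->ab; bb->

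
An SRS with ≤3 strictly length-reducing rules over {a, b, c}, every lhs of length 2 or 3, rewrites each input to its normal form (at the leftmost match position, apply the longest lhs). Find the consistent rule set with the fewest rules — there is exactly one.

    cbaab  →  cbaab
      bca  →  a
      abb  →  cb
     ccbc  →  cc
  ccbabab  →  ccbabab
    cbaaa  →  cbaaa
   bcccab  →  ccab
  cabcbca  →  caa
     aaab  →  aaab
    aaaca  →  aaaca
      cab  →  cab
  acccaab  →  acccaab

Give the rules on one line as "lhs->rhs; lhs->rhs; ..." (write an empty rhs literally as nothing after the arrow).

  | cbaab
  | bca => a
  | abb => cb
  | ccbc => cc

abb->cb; bc->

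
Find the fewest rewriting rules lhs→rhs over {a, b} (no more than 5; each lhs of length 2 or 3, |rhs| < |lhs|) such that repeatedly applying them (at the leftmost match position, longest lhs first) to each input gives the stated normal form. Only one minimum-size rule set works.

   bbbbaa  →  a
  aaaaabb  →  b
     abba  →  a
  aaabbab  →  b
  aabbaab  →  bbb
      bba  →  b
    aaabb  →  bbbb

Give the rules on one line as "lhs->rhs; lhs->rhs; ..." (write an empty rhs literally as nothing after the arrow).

aaa->bb; ab->b; abb->; bba->ab

  | bbbbaa => bbaba => abba => a
  | aaaaabb => bbaabb => ababb => babb => b
  | abba => a
  | aaabbab => bbbbab => bbabb => abbb => b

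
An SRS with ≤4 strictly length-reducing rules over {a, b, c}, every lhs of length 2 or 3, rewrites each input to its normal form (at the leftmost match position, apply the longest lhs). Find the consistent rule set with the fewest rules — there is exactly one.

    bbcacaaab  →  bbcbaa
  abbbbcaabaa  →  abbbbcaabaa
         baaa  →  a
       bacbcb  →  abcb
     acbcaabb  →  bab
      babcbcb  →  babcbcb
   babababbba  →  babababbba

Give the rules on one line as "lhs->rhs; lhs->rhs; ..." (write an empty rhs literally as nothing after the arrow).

aaa->ac; acb->ba; bac->a

  | bbcacaaab => bbcacacb => bbcacba => bbcbaa
  | abbbbcaabaa
  | baaa => bac => a
  | bacbcb => abcb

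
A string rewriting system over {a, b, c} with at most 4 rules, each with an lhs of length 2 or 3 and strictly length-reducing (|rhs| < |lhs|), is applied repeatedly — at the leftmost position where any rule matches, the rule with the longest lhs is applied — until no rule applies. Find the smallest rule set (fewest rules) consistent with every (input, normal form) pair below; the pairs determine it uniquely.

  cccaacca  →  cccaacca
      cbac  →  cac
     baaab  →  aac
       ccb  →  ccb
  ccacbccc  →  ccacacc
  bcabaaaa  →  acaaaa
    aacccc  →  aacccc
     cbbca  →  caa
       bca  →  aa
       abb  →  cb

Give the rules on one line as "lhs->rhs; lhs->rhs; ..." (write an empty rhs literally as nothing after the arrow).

  | cccaacca
  | cbac => cac
  | baaab => aaab => aac
  | ccb

ab->c; ba->a; bc->a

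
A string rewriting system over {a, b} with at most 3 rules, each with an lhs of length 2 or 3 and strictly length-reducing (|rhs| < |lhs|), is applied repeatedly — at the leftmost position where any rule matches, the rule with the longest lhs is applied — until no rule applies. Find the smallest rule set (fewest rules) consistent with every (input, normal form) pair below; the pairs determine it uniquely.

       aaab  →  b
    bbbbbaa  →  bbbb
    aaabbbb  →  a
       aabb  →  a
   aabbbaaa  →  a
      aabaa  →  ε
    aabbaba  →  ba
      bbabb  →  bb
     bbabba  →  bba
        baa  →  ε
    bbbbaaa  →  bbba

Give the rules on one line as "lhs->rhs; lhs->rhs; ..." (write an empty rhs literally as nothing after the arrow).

ab->b; abb->; baa->

  | aaab => aab => ab => b
  | bbbbbaa => bbbb
  | aaabbbb => aabb => a
  | aabb => a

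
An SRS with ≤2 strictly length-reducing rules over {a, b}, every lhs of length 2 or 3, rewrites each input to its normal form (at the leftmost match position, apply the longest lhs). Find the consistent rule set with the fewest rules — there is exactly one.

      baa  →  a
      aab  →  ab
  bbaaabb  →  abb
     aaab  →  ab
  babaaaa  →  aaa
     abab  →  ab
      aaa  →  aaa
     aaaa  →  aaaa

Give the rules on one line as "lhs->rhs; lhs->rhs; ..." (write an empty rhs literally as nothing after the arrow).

  | baa => a
  | aab => ab
  | bbaaabb => baabb => abb
  | aaab => aab => ab

aab->ab; ba->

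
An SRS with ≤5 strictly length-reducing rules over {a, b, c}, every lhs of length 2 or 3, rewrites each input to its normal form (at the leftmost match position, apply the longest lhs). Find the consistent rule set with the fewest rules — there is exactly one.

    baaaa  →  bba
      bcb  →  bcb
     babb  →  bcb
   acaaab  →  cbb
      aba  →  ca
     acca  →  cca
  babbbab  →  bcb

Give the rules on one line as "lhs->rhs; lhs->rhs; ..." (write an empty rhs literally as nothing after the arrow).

aaa->b; ab->c; ac->c; bbc->b

  | baaaa => bba
  | bcb
  | babb => bcb
  | acaaab => caaab => cbb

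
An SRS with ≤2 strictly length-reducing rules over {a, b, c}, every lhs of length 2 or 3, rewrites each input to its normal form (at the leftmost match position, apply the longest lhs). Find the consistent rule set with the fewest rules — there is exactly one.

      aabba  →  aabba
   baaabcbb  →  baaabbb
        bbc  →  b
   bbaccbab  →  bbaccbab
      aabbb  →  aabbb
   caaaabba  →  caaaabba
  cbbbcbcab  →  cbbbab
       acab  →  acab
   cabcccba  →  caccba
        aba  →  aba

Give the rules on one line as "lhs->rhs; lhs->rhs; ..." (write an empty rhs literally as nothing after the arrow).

bc->; bcb->bb

  | aabba
  | baaabcbb => baaabbb
  | bbc => b
  | bbaccbab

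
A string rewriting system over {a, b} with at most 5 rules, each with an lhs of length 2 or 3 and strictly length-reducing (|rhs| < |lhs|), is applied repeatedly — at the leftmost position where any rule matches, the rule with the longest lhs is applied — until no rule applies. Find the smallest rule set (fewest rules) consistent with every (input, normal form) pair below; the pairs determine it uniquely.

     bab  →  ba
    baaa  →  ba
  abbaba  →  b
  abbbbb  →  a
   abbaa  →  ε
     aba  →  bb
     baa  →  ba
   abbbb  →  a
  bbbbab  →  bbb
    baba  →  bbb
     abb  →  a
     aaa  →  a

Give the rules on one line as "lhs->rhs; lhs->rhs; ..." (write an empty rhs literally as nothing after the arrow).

aa->a; ab->a; aba->bb; bba->

  | bab => ba
  | baaa => baa => ba
  | abbaba => ababa => bbba => b
  | abbbbb => abbbb => abbb => abb => ab => a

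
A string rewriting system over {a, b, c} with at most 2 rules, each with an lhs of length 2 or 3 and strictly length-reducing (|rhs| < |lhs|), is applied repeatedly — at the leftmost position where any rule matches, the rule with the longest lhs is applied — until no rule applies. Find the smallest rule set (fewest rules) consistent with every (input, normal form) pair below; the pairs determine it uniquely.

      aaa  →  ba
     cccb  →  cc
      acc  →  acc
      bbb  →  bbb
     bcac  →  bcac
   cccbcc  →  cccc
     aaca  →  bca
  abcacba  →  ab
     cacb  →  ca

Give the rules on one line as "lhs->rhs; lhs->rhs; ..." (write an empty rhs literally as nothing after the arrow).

aa->b; cb->

  | aaa => ba
  | cccb => cc
  | acc
  | bbb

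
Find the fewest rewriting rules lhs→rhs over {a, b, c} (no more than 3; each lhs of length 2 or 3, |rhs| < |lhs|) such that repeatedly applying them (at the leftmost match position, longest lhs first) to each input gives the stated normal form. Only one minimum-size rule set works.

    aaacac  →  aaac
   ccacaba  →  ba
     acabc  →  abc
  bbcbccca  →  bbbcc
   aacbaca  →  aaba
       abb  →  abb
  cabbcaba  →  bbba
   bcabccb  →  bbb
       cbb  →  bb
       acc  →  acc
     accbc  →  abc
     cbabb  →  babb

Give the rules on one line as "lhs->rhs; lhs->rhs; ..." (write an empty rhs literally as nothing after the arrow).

ca->; cb->b

  | aaacac => aaac
  | ccacaba => ccaba => cba => ba
  | acabc => abc
  | bbcbccca => bbbccca => bbbcc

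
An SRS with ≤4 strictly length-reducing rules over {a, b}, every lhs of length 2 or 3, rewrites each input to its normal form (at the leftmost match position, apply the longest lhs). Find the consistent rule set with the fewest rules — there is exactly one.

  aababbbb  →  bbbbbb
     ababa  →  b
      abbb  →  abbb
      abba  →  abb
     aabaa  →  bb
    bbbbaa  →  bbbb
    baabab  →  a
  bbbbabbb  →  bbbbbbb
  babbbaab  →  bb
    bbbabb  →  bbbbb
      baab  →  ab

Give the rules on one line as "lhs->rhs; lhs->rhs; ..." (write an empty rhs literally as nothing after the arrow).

aa->b; ba->; bab->ba; bba->bb

  | aababbbb => bbabbbb => bbbbbb
  | ababa => abaa => aa => b
  | abbb
  | abba => abb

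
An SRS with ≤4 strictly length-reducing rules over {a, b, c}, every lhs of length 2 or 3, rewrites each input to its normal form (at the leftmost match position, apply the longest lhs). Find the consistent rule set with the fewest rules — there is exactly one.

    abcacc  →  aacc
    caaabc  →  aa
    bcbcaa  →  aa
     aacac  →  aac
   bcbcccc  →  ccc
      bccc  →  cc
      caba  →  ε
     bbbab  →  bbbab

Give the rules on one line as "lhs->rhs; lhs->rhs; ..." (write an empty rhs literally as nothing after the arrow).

bc->; ca->; cab->c

  | abcacc => aacc
  | caaabc => aabc => aa
  | bcbcaa => bcaa => aa
  | aacac => aac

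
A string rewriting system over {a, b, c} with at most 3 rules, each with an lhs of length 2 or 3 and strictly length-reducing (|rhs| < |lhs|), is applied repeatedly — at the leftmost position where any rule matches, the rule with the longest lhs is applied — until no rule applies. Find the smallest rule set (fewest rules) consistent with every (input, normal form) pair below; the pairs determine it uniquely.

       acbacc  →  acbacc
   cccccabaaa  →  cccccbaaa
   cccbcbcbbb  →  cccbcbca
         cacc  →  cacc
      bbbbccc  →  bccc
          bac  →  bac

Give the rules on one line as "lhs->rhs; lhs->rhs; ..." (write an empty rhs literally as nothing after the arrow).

ab->b; bbb->a

  | acbacc
  | cccccabaaa => cccccbaaa
  | cccbcbcbbb => cccbcbca
  | cacc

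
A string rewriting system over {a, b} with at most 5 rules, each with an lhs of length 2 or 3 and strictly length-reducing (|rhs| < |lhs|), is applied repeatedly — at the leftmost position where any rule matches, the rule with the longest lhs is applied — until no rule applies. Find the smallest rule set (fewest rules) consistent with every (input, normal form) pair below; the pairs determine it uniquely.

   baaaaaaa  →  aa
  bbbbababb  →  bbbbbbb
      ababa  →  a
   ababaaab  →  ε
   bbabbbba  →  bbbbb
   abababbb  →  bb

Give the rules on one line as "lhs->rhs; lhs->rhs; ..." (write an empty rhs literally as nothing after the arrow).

aaa->a; ab->; ba->; bab->bb

  | baaaaaaa => aaaaaa => aaaa => aa
  | bbbbababb => bbbbbabb => bbbbbbb
  | ababa => aba => a
  | ababaaab => abaaab => aaab => ab => ε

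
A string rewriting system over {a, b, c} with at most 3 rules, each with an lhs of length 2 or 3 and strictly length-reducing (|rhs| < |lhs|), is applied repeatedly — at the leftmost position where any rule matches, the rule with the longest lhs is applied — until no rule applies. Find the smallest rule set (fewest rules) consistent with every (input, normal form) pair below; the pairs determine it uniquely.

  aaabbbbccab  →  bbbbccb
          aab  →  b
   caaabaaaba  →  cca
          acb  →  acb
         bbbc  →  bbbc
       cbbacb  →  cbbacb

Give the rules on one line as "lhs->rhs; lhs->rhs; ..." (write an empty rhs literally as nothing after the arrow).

ab->b; bab->c

  | aaabbbbccab => aabbbbccab => abbbbccab => bbbbccab => bbbbccb
  | aab => ab => b
  | caaabaaaba => caabaaaba => cabaaaba => cbaaaba => cbaaba => cbaba => cca
  | acb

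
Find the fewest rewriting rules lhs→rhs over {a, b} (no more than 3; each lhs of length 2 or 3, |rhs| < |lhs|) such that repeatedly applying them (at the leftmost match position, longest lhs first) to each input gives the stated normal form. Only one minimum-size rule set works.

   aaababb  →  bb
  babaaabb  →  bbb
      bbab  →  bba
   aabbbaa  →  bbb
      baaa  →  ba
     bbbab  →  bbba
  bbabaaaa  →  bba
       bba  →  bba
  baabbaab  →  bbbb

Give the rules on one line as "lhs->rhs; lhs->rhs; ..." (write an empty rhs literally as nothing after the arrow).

aa->; ab->a

  | aaababb => ababb => aabb => bb
  | babaaabb => baaaabb => baabb => bbb
  | bbab => bba
  | aabbbaa => bbbaa => bbb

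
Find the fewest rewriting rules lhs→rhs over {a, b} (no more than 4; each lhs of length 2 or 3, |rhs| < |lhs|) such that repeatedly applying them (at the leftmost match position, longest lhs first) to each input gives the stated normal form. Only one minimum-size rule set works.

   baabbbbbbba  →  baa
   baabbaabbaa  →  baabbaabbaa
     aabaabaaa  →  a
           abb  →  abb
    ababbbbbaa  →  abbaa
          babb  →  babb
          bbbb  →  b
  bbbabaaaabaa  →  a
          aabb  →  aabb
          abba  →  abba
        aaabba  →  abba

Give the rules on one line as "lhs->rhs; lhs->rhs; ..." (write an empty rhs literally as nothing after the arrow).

  | baabbbbbbba => baabbbba => baaba => baa
  | baabbaabbaa
  | aabaabaaa => aaabaaa => abaaa => aaa => a
  | abb

aaa->a; aba->a; bbb->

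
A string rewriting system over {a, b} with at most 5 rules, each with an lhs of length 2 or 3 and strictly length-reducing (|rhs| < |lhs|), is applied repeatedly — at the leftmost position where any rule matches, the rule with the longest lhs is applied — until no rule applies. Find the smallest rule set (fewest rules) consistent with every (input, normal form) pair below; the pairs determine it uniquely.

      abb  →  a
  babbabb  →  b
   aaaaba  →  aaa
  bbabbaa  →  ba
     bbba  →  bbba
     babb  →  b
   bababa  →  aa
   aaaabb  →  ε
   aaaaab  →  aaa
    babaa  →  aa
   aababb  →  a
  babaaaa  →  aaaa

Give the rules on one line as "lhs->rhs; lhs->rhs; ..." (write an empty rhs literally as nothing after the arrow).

aab->; ab->a; baa->a; bab->

  | abb => ab => a
  | babbabb => babb => b
  | aaaaba => aaa
  | bbabbaa => bbaa => ba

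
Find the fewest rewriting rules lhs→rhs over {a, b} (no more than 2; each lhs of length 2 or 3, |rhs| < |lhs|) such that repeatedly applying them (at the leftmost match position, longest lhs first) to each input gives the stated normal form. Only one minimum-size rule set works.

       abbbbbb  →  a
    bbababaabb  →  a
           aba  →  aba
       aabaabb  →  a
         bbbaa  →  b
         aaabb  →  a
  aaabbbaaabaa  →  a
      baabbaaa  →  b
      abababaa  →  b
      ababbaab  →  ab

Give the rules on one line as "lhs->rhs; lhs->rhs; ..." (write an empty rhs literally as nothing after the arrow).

aa->b; bb->a

  | abbbbbb => aabbbb => bbbbb => abbb => aab => bb => a
  | bbababaabb => aababaabb => bbabaabb => aabaabb => bbaabb => aaabb => babb => baa => bb => a
  | aba
  | aabaabb => bbaabb => aaabb => babb => baa => bb => a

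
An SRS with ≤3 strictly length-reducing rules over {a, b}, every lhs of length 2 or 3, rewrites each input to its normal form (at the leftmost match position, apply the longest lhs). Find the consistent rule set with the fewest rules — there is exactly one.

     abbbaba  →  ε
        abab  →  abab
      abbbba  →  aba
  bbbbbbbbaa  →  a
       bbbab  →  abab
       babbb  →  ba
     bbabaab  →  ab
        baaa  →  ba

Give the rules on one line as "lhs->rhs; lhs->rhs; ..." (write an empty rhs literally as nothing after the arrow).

aa->; aab->a; bb->a

  | abbbaba => aababa => aaba => aa => ε
  | abab
  | abbbba => aabba => aba
  | bbbbbbbbaa => abbbbbbaa => aabbbbaa => abbbaa => aabaa => aaa => a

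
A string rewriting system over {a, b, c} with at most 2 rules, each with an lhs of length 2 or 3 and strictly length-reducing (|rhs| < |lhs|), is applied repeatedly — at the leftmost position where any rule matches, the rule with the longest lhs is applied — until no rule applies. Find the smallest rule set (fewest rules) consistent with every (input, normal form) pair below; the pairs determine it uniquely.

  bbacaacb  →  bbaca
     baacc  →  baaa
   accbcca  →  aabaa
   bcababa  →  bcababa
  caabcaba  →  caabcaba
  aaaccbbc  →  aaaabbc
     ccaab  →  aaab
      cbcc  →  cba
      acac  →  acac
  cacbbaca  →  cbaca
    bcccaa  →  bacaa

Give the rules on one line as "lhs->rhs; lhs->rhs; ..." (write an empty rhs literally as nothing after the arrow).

  | bbacaacb => bbaca
  | baacc => baaa
  | accbcca => aabcca => aabaa
  | bcababa

acb->; cc->a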